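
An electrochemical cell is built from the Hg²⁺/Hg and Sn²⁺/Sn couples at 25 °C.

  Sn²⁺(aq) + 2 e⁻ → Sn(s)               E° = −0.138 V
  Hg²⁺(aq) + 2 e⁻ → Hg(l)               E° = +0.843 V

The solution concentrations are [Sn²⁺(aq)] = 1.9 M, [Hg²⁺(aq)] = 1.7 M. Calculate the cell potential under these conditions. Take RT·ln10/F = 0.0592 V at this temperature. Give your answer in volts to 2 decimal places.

+0.98 V

Since E°(Hg²⁺/Hg) > E°(Sn²⁺/Sn), Hg²⁺/Hg serves as the cathode.
The standard potential is +0.843 − (−0.138) = +0.981 V and the balanced reaction transfers n = 2 electrons.
For the overall reaction Hg²⁺(aq) + Sn(s) → Hg(l) + Sn²⁺(aq), Q = [Sn²⁺(aq)] / [Hg²⁺(aq)] = 1.12, giving log Q = 0.048.
By the Nernst equation, E = +0.981 − (0.0592/2)·(0.048) = +0.98 V.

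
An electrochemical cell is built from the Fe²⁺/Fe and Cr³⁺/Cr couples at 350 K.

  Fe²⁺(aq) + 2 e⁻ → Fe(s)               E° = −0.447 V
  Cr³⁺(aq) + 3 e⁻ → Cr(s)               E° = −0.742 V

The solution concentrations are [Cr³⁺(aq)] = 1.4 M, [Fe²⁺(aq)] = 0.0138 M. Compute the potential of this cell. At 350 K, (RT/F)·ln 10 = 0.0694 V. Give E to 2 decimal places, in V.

Fe²⁺/Fe is reduced (cathode, E° = −0.447 V) and Cr³⁺/Cr is oxidized (anode).
E°cell = E°cat − E°an = −0.447 − (−0.742) = +0.295 V; n = 6.
The balanced reaction is 3 Fe²⁺(aq) + 2 Cr(s) → 3 Fe(s) + 2 Cr³⁺(aq), so Q = [Cr³⁺(aq)]^2 / [Fe²⁺(aq)]^3 = 7.46×10^5 and log Q = 5.873.
E = E° − (0.0694/n)·log Q = +0.295 − (0.0694/6)(5.873) = +0.23 V.

+0.23 V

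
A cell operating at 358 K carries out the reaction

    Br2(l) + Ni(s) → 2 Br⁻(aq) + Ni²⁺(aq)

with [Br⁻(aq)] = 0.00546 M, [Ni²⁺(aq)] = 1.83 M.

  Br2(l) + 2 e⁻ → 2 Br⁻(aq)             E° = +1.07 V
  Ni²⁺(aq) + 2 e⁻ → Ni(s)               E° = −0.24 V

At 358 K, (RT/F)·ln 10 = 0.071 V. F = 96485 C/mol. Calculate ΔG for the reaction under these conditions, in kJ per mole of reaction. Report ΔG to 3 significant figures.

−282 kJ/mol

The standard cell potential is +1.07 − (−0.24) = +1.31 V, with n = 2 electrons in the balanced equation.
The reaction quotient is [Br⁻(aq)]^2·[Ni²⁺(aq)] = 5.46×10^−5; by Nernst, E = +1.31 − (0.071/2)(−4.263) = +1.4613 V.
ΔG = −nFE = −(2)(96485)(+1.4613) J/mol = −282 kJ/mol.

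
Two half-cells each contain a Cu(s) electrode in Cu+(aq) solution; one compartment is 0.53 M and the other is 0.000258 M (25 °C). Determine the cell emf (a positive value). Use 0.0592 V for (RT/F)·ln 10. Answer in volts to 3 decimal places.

0.196 V

For a concentration cell E°cell = 0, since both electrodes use the same couple.
The compartment with the higher Cu+(aq) concentration (0.53 M) acts as the cathode; ions are reduced there and produced at the dilute (0.000258 M) anode.
With n = 1, Ecell = −(0.0592/1)·log([dilute]/[conc]) = −(0.0592/1)·log(0.000258/0.53) = +0.196 V.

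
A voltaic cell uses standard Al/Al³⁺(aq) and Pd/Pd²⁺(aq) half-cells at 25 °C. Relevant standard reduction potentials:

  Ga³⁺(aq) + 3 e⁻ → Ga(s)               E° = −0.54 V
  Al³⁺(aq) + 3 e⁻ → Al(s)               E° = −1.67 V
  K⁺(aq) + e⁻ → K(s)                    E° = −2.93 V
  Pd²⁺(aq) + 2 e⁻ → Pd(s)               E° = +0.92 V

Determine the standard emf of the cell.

Of the two couples in this cell, the one with the more positive reduction potential is reduced at the cathode: here that is Pd²⁺/Pd (+0.92 V); Al³⁺/Al (−1.67 V) is the anode.
E°cell = E°(cathode) − E°(anode) = +0.92 − (−1.67) = +2.59 V.

+2.59 V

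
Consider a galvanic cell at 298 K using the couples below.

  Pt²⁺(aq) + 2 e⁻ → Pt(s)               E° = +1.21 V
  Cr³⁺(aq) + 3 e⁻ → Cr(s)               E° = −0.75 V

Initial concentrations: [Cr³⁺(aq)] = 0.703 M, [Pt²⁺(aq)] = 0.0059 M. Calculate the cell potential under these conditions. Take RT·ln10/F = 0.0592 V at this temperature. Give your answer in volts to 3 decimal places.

The Pt²⁺/Pt couple has the more positive E°, so it is the cathode; Cr³⁺/Cr is the anode.
E°cell = +1.21 − (−0.75) = +1.96 V, with n = 6 electrons transferred.
The balanced reaction is 3 Pt²⁺(aq) + 2 Cr(s) → 3 Pt(s) + 2 Cr³⁺(aq), so Q = [Cr³⁺(aq)]^2 / [Pt²⁺(aq)]^3 = 2.41×10^6 and log Q = 6.381.
Applying E = E° − (RT ln10/nF)·log Q gives +1.96 − (0.0592/6)(6.381) = +1.897 V.

+1.897 V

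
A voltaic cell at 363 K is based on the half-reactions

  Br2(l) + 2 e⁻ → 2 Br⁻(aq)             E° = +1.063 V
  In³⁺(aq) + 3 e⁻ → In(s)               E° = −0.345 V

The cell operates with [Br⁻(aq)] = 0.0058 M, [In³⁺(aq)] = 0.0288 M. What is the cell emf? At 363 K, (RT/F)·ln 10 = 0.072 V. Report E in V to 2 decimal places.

Since E°(Br₂/Br⁻) > E°(In³⁺/In), Br₂/Br⁻ serves as the cathode.
E°cell = E°cat − E°an = +1.063 − (−0.345) = +1.408 V; n = 6.
Balancing gives 3 Br2(l) + 2 In(s) → 6 Br⁻(aq) + 2 In³⁺(aq); hence Q = [Br⁻(aq)]^6·[In³⁺(aq)]^2 = 3.16×10^−17 (log Q = −16.501).
By the Nernst equation, E = +1.408 − (0.072/6)·(−16.501) = +1.61 V.

+1.61 V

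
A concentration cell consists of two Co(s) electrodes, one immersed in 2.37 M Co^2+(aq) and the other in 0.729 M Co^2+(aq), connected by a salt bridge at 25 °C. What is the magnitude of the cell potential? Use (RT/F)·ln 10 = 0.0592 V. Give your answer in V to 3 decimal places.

0.015 V

For a concentration cell E°cell = 0, since both electrodes use the same couple.
The compartment with the higher Co^2+(aq) concentration (2.37 M) acts as the cathode; ions are reduced there and produced at the dilute (0.729 M) anode.
With n = 2, Ecell = −(0.0592/2)·log([dilute]/[conc]) = −(0.0592/2)·log(0.729/2.37) = +0.015 V.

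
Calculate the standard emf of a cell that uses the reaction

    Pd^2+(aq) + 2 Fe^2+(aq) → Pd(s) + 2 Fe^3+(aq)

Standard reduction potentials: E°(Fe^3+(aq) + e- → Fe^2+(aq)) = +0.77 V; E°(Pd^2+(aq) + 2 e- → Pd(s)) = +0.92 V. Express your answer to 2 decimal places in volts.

Pd^2+(aq) gains electrons, so the Pd²⁺/Pd couple is the cathode; the Fe³⁺/Fe²⁺ couple is the anode.
E°cell = E°(cathode) − E°(anode) = +0.92 − (+0.77) = +0.15 V.
The positive value indicates the reaction is spontaneous as written.

+0.15 V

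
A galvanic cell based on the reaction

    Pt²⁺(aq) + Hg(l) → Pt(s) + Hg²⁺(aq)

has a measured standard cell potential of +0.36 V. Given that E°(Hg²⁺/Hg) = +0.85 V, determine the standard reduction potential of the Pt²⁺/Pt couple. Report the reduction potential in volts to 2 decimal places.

+1.21 V

In the reaction as written the Pt²⁺/Pt couple is reduced (cathode) and Hg²⁺/Hg is oxidized (anode), so E°cell = E°(Pt²⁺/Pt) − E°(Hg²⁺/Hg).
E°(Pt²⁺/Pt) = E°cell + E°(anode) = +0.36 + (+0.85) = +1.21 V.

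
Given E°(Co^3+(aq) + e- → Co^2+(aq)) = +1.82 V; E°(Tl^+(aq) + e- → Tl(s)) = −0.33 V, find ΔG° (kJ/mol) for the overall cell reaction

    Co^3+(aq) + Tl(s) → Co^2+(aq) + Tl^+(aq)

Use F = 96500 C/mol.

In the reaction as written Co^3+(aq) is reduced, so the Co³⁺/Co²⁺ couple is the cathode and Tl⁺/Tl is the anode.
E°cell = +1.82 − (−0.33) = +2.15 V; balancing electrons gives n = 1.
ΔG° = −nFE°cell = −(1)(96500)(+2.15) J/mol = −207 kJ/mol.

−207 kJ/mol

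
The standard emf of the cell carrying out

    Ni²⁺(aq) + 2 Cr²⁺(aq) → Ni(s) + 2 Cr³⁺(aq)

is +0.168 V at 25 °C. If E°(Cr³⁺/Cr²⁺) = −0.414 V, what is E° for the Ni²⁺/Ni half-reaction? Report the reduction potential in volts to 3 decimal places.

In the reaction as written the Ni²⁺/Ni couple is reduced (cathode) and Cr³⁺/Cr²⁺ is oxidized (anode), so E°cell = E°(Ni²⁺/Ni) − E°(Cr³⁺/Cr²⁺).
E°(Ni²⁺/Ni) = E°cell + E°(anode) = +0.168 + (−0.414) = −0.246 V.

−0.246 V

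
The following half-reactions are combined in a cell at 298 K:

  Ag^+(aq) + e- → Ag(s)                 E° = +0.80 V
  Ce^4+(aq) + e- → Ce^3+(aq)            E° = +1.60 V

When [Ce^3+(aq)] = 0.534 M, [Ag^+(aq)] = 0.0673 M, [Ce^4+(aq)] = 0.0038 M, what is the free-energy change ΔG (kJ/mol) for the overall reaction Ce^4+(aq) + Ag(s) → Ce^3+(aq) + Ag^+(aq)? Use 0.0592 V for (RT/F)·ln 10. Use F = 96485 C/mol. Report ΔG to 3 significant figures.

−71.6 kJ/mol

The standard cell potential is +1.60 − (+0.80) = +0.80 V, with n = 1 electron in the balanced equation.
The reaction quotient is ([Ce^3+(aq)]·[Ag^+(aq)]) / [Ce^4+(aq)] = 9.46; by Nernst, E = +0.80 − (0.0592/1)(0.976) = +0.7422 V.
ΔG = −nFE = −(1)(96485)(+0.7422) J/mol = −71.6 kJ/mol.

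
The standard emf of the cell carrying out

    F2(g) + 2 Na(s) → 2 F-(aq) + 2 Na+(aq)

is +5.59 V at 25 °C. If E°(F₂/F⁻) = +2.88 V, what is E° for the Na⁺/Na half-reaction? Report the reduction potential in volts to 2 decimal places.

−2.71 V

In the reaction as written the F₂/F⁻ couple is reduced (cathode) and Na⁺/Na is oxidized (anode), so E°cell = E°(F₂/F⁻) − E°(Na⁺/Na).
E°(Na⁺/Na) = E°(cathode) − E°cell = +2.88 − (+5.59) = −2.71 V.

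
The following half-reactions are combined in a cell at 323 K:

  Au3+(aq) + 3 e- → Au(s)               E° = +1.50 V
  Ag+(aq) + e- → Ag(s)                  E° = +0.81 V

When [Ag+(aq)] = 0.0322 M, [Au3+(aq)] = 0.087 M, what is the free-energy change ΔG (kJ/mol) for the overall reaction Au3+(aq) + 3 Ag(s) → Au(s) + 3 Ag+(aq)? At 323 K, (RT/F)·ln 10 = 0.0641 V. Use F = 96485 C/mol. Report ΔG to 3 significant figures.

E°cell = +1.50 − (+0.81) = +0.69 V; the balanced reaction transfers n = 3 electrons.
The reaction quotient is [Ag+(aq)]^3 / [Au3+(aq)] = 0.000384; by Nernst, E = +0.69 − (0.0641/3)(−3.416) = +0.7630 V.
Then ΔG = −nFE = −3 × 96485 × +0.7630 J/mol = −221 kJ/mol.

−221 kJ/mol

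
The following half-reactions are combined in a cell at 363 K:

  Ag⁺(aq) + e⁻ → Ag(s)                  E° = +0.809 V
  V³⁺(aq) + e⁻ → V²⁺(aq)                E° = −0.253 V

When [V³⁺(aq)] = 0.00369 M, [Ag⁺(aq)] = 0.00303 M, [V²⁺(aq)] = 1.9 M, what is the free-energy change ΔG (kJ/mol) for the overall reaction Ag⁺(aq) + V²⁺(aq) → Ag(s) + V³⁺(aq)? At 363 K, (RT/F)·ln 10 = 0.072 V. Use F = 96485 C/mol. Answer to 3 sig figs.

−104 kJ/mol

With Ag⁺/Ag reduced at the cathode, E°cell = +0.809 − (−0.253) = +1.062 V and n = 1.
The reaction quotient is [V³⁺(aq)] / ([Ag⁺(aq)]·[V²⁺(aq)]) = 0.641; by Nernst, E = +1.062 − (0.072/1)(−0.193) = +1.0759 V.
Finally ΔG = −nFE = −(1)(96485 C/mol)(+1.0759 V) = −104 kJ/mol.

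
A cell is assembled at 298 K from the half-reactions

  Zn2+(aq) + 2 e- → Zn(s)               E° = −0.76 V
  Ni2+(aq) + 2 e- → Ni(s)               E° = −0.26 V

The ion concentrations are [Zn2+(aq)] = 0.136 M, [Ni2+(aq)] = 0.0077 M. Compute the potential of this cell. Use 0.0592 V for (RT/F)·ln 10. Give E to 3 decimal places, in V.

+0.463 V

The Ni²⁺/Ni couple has the more positive E°, so it is the cathode; Zn²⁺/Zn is the anode.
E°cell = E°cat − E°an = −0.26 − (−0.76) = +0.50 V; n = 2.
The balanced reaction is Ni2+(aq) + Zn(s) → Ni(s) + Zn2+(aq), so Q = [Zn2+(aq)] / [Ni2+(aq)] = 17.7 and log Q = 1.247.
Applying E = E° − (RT ln10/nF)·log Q gives +0.50 − (0.0592/2)(1.247) = +0.463 V.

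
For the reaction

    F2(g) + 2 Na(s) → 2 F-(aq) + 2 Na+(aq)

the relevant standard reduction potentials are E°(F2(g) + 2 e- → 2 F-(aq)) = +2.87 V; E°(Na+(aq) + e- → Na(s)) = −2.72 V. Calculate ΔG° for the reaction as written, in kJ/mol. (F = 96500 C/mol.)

−1079 kJ/mol

In the reaction as written F2(g) is reduced, so the F₂/F⁻ couple is the cathode and Na⁺/Na is the anode.
E°cell = +2.87 − (−2.72) = +5.59 V; balancing electrons gives n = 2.
ΔG° = −nFE°cell = −(2)(96500)(+5.59) J/mol = −1079 kJ/mol.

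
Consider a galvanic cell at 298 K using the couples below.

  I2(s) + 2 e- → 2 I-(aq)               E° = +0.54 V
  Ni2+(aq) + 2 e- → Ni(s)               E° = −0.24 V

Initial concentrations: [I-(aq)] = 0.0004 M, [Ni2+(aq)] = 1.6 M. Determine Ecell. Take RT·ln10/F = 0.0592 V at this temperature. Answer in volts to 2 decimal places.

I₂/I⁻ is reduced (cathode, E° = +0.54 V) and Ni²⁺/Ni is oxidized (anode).
The standard potential is +0.54 − (−0.24) = +0.78 V and the balanced reaction transfers n = 2 electrons.
Balancing gives I2(s) + Ni(s) → 2 I-(aq) + Ni2+(aq); hence Q = [I-(aq)]^2·[Ni2+(aq)] = 2.56×10^−7 (log Q = −6.592).
Applying E = E° − (RT ln10/nF)·log Q gives +0.78 − (0.0592/2)(−6.592) = +0.98 V.

+0.98 V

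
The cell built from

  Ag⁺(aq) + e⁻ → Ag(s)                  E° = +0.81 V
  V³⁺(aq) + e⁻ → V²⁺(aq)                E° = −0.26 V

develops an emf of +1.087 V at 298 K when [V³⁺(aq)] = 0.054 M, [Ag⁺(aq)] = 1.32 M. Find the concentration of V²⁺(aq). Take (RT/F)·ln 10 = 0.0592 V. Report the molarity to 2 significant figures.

0.079 M

With Ag⁺/Ag at the cathode and V³⁺/V²⁺ at the anode, E°cell = +0.81 − (−0.26) = +1.07 V (n = 1).
Rearranging E = E° − (0.0592/n)·log Q gives log Q = 1(+1.07 − (+1.087))/0.0592 = −0.287.
The balanced reaction is Ag⁺(aq) + V²⁺(aq) → Ag(s) + V³⁺(aq), so Q = [V³⁺(aq)] / ([Ag⁺(aq)]·[V²⁺(aq)]).
Solving for the unknown gives log [V²⁺(aq)] = −1.101, so [V²⁺(aq)] ≈ 0.079 M.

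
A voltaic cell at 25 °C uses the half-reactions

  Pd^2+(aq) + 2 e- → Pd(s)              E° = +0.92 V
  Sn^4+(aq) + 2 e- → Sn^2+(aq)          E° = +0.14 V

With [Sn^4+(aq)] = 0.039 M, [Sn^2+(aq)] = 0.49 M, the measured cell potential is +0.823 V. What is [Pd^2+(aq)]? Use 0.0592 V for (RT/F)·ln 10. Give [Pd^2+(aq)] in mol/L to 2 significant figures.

2.3 M

Pd²⁺/Pd is the cathode (higher E°); E°cell = +0.92 − (+0.14) = +0.78 V with n = 2.
Rearranging E = E° − (0.0592/n)·log Q gives log Q = 2(+0.78 − (+0.823))/0.0592 = −1.453.
Balancing electrons gives Pd^2+(aq) + Sn^2+(aq) → Pd(s) + Sn^4+(aq); thus Q = [Sn^4+(aq)] / ([Pd^2+(aq)]·[Sn^2+(aq)]).
Isolating [Pd^2+(aq)] in Q = 10^{−1.453} yields log [Pd^2+(aq)] = 0.354, i.e. 2.3 M.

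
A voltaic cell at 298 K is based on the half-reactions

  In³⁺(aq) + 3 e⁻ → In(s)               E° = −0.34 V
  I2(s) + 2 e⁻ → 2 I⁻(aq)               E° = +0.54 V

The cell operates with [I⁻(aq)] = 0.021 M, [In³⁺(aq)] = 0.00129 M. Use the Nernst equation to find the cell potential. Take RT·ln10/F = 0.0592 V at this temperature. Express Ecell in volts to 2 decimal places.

+1.04 V

The I₂/I⁻ couple has the more positive E°, so it is the cathode; In³⁺/In is the anode.
E°cell = E°cat − E°an = +0.54 − (−0.34) = +0.88 V; n = 6.
The balanced reaction is 3 I2(s) + 2 In(s) → 6 I⁻(aq) + 2 In³⁺(aq), so Q = [I⁻(aq)]^6·[In³⁺(aq)]^2 = 1.43×10^−16 and log Q = −15.846.
Applying E = E° − (RT ln10/nF)·log Q gives +0.88 − (0.0592/6)(−15.846) = +1.04 V.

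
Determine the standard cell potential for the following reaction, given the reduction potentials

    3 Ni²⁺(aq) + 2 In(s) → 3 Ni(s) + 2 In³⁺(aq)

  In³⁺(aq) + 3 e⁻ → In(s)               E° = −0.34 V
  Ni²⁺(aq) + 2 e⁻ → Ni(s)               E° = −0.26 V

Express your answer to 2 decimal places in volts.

In the reaction as written, Ni²⁺(aq) is reduced (cathode) and In³⁺(aq) is produced by oxidation at the anode.
E°cell = E°(cathode) − E°(anode) = −0.26 − (−0.34) = +0.08 V.
The positive value indicates the reaction is spontaneous as written.

+0.08 V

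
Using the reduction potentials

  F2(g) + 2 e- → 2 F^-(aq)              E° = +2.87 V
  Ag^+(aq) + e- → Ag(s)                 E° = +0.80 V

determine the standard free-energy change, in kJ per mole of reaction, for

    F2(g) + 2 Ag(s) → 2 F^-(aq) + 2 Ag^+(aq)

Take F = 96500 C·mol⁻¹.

In the reaction as written F2(g) is reduced, so the F₂/F⁻ couple is the cathode and Ag⁺/Ag is the anode.
E°cell = +2.87 − (+0.80) = +2.07 V; balancing electrons gives n = 2.
ΔG° = −nFE°cell = −(2)(96500)(+2.07) J/mol = −400 kJ/mol.

−400 kJ/mol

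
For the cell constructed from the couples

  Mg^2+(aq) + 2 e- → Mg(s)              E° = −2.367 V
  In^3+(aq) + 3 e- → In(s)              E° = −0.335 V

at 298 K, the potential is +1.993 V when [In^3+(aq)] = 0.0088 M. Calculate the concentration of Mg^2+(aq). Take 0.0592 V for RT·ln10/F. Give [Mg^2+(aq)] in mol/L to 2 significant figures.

0.89 M

With In³⁺/In at the cathode and Mg²⁺/Mg at the anode, E°cell = −0.335 − (−2.367) = +2.032 V (n = 6).
Since E = E° − (0.0592/n)·log Q, log Q = n(E° − E)/0.0592 = 3.953.
The balanced reaction is 2 In^3+(aq) + 3 Mg(s) → 2 In(s) + 3 Mg^2+(aq), so Q = [Mg^2+(aq)]^3 / [In^3+(aq)]^2.
Isolating [Mg^2+(aq)] in Q = 10^{3.953} yields log [Mg^2+(aq)] = −0.053, i.e. 0.89 M.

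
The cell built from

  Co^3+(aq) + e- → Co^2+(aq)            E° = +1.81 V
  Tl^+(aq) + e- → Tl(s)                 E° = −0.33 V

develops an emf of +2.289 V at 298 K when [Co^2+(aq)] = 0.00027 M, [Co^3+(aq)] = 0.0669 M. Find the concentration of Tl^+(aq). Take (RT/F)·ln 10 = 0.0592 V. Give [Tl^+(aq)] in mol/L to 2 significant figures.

0.75 M

With Co³⁺/Co²⁺ at the cathode and Tl⁺/Tl at the anode, E°cell = +1.81 − (−0.33) = +2.14 V (n = 1).
From the Nernst equation, log Q = n(E° − E)/0.0592 = 1·(+2.14 − (+2.289))/0.0592 = −2.517.
Balancing electrons gives Co^3+(aq) + Tl(s) → Co^2+(aq) + Tl^+(aq); thus Q = ([Co^2+(aq)]·[Tl^+(aq)]) / [Co^3+(aq)].
Substituting the known concentrations and solving, log [Tl^+(aq)] = −0.123 and [Tl^+(aq)] = 0.75 M.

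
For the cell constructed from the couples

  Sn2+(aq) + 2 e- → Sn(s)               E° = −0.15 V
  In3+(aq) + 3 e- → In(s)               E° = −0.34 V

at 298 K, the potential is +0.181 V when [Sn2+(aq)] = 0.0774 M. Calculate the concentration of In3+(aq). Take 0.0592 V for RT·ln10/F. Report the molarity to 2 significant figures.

The Sn²⁺/Sn couple has the larger reduction potential, so it is the cathode: E°cell = −0.15 − (−0.34) = +0.19 V and n = 6.
Since E = E° − (0.0592/n)·log Q, log Q = n(E° − E)/0.0592 = 0.912.
The balanced reaction is 3 Sn2+(aq) + 2 In(s) → 3 Sn(s) + 2 In3+(aq), so Q = [In3+(aq)]^2 / [Sn2+(aq)]^3.
Isolating [In3+(aq)] in Q = 10^{0.912} yields log [In3+(aq)] = −1.211, i.e. 0.062 M.

0.062 M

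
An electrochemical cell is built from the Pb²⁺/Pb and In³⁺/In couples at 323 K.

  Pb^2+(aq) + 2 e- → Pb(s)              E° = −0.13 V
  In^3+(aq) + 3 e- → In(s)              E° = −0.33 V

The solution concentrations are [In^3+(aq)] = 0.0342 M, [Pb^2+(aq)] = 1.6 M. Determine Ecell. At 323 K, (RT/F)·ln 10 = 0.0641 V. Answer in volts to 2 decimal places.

+0.24 V

The Pb²⁺/Pb couple has the more positive E°, so it is the cathode; In³⁺/In is the anode.
E°cell = −0.13 − (−0.33) = +0.20 V, with n = 6 electrons transferred.
For the overall reaction 3 Pb^2+(aq) + 2 In(s) → 3 Pb(s) + 2 In^3+(aq), Q = [In^3+(aq)]^2 / [Pb^2+(aq)]^3 = 0.000286, giving log Q = −3.544.
Applying E = E° − (RT ln10/nF)·log Q gives +0.20 − (0.0641/6)(−3.544) = +0.24 V.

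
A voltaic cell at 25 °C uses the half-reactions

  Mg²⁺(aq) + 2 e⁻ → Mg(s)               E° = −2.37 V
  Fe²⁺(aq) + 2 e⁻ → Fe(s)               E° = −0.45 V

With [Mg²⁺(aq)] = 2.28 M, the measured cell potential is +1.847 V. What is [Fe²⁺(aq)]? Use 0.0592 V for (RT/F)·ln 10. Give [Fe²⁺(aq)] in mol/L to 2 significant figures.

0.0078 M

Fe²⁺/Fe is the cathode (higher E°); E°cell = −0.45 − (−2.37) = +1.92 V with n = 2.
Since E = E° − (0.0592/n)·log Q, log Q = n(E° − E)/0.0592 = 2.466.
For Fe²⁺(aq) + Mg(s) → Fe(s) + Mg²⁺(aq), the reaction quotient is Q = [Mg²⁺(aq)] / [Fe²⁺(aq)].
Substituting the known concentrations and solving, log [Fe²⁺(aq)] = −2.108 and [Fe²⁺(aq)] = 0.0078 M.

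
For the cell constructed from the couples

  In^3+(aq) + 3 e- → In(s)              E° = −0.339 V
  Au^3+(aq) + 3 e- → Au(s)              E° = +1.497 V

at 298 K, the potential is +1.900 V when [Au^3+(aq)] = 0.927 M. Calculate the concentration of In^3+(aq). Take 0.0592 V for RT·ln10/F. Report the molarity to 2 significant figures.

0.00053 M

With Au³⁺/Au at the cathode and In³⁺/In at the anode, E°cell = +1.497 − (−0.339) = +1.836 V (n = 3).
From the Nernst equation, log Q = n(E° − E)/0.0592 = 3·(+1.836 − (+1.900))/0.0592 = −3.243.
Balancing electrons gives Au^3+(aq) + In(s) → Au(s) + In^3+(aq); thus Q = [In^3+(aq)] / [Au^3+(aq)].
Isolating [In^3+(aq)] in Q = 10^{−3.243} yields log [In^3+(aq)] = −3.276, i.e. 0.00053 M.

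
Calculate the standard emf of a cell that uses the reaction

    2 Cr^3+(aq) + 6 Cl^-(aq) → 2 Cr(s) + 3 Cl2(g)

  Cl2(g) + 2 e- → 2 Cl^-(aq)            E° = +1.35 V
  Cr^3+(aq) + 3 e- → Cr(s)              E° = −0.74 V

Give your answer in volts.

Cr^3+(aq) gains electrons, so the Cr³⁺/Cr couple is the cathode; the Cl₂/Cl⁻ couple is the anode.
E°cell = E°(cathode) − E°(anode) = −0.74 − (+1.35) = −2.09 V.
The negative E°cell means the reaction is non-spontaneous in the direction written.

−2.09 V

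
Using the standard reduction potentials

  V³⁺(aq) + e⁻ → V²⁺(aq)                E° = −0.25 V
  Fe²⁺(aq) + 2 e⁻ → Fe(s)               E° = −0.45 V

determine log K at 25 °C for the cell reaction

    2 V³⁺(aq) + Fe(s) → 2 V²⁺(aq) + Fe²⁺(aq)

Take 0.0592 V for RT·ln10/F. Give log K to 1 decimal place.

log K = 6.8

The V³⁺/V²⁺ couple is reduced (cathode); E°cell = −0.25 − (−0.45) = +0.20 V with n = 2.
At equilibrium E = 0, so log K = nE°cell / 0.0592 = (2)(+0.20) / 0.0592 = 6.8.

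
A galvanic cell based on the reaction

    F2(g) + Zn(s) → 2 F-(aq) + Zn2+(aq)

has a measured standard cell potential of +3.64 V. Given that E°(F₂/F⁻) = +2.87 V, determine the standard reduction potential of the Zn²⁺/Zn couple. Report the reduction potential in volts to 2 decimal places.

−0.77 V

In the reaction as written the F₂/F⁻ couple is reduced (cathode) and Zn²⁺/Zn is oxidized (anode), so E°cell = E°(F₂/F⁻) − E°(Zn²⁺/Zn).
E°(Zn²⁺/Zn) = E°(cathode) − E°cell = +2.87 − (+3.64) = −0.77 V.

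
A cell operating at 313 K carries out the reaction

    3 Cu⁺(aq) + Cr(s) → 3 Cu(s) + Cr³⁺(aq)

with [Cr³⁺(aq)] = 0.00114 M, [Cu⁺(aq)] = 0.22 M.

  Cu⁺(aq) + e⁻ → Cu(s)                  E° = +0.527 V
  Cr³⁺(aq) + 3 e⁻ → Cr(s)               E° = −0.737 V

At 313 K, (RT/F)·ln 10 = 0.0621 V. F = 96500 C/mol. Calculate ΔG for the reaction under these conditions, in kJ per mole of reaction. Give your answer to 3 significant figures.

With Cu⁺/Cu reduced at the cathode, E°cell = +0.527 − (−0.737) = +1.264 V and n = 3.
Here Q = [Cr³⁺(aq)] / [Cu⁺(aq)]^3 = 0.107 (log Q = −0.970), giving E = +1.264 − (0.0621/3)·(−0.970) = +1.2841 V.
Finally ΔG = −nFE = −(3)(96500 C/mol)(+1.2841 V) = −372 kJ/mol.

−372 kJ/mol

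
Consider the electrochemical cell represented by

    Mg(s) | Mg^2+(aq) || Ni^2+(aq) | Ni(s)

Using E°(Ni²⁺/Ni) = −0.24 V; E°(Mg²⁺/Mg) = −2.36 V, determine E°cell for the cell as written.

+2.12 V

By convention the left-hand electrode in cell notation is the anode (oxidation) and the right-hand electrode is the cathode (reduction).
E°cell = E°(right) − E°(left) = −0.24 − (−2.36) = +2.12 V.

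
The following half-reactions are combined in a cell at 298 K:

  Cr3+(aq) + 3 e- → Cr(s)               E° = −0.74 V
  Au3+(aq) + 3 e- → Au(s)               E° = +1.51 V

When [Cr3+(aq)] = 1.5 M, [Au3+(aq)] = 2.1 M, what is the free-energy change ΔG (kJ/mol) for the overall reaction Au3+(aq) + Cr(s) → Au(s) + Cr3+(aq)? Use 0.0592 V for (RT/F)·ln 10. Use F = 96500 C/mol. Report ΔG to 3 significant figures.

−652 kJ/mol

E°cell = +1.51 − (−0.74) = +2.25 V; the balanced reaction transfers n = 3 electrons.
Here Q = [Cr3+(aq)] / [Au3+(aq)] = 0.714 (log Q = −0.146), giving E = +2.25 − (0.0592/3)·(−0.146) = +2.2529 V.
ΔG = −nFE = −(3)(96500)(+2.2529) J/mol = −652 kJ/mol.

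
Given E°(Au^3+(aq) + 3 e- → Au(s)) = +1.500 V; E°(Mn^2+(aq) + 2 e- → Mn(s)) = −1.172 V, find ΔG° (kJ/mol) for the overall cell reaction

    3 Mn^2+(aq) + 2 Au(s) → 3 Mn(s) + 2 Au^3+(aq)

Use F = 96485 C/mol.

+1547 kJ/mol

In the reaction as written Mn^2+(aq) is reduced, so the Mn²⁺/Mn couple is the cathode and Au³⁺/Au is the anode.
E°cell = −1.172 − (+1.500) = −2.672 V; balancing electrons gives n = 6.
ΔG° = −nFE°cell = −(6)(96485)(−2.672) J/mol = +1547 kJ/mol.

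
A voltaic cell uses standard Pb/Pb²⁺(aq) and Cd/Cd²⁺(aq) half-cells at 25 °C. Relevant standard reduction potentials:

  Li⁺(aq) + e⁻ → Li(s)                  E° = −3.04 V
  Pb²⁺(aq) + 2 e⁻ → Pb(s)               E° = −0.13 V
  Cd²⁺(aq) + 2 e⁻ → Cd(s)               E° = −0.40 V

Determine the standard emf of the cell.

Of the two couples in this cell, the one with the more positive reduction potential is reduced at the cathode: here that is Pb²⁺/Pb (−0.13 V); Cd²⁺/Cd (−0.40 V) is the anode.
E°cell = E°(cathode) − E°(anode) = −0.13 − (−0.40) = +0.27 V.

+0.27 V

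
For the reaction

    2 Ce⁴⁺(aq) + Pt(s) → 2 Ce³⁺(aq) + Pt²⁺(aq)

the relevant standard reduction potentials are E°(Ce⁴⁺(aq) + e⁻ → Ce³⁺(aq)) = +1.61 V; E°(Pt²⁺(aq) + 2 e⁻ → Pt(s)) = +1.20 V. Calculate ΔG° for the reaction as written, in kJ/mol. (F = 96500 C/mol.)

In the reaction as written Ce⁴⁺(aq) is reduced, so the Ce⁴⁺/Ce³⁺ couple is the cathode and Pt²⁺/Pt is the anode.
E°cell = +1.61 − (+1.20) = +0.41 V; balancing electrons gives n = 2.
ΔG° = −nFE°cell = −(2)(96500)(+0.41) J/mol = −79.1 kJ/mol.

−79.1 kJ/mol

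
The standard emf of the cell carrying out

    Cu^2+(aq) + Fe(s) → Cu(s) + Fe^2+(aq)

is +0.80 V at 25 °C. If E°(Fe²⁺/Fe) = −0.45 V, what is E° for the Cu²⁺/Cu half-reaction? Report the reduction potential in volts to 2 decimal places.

In the reaction as written the Cu²⁺/Cu couple is reduced (cathode) and Fe²⁺/Fe is oxidized (anode), so E°cell = E°(Cu²⁺/Cu) − E°(Fe²⁺/Fe).
E°(Cu²⁺/Cu) = E°cell + E°(anode) = +0.80 + (−0.45) = +0.35 V.

+0.35 V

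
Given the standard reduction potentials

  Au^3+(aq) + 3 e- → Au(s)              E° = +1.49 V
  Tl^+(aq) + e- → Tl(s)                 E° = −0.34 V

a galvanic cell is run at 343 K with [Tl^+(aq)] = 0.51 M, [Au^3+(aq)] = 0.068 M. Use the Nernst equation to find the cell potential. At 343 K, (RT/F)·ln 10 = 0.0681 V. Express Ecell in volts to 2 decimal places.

Since E°(Au³⁺/Au) > E°(Tl⁺/Tl), Au³⁺/Au serves as the cathode.
E°cell = +1.49 − (−0.34) = +1.83 V, with n = 3 electrons transferred.
For the overall reaction Au^3+(aq) + 3 Tl(s) → Au(s) + 3 Tl^+(aq), Q = [Tl^+(aq)]^3 / [Au^3+(aq)] = 1.95, giving log Q = 0.290.
By the Nernst equation, E = +1.83 − (0.0681/3)·(0.290) = +1.82 V.

+1.82 V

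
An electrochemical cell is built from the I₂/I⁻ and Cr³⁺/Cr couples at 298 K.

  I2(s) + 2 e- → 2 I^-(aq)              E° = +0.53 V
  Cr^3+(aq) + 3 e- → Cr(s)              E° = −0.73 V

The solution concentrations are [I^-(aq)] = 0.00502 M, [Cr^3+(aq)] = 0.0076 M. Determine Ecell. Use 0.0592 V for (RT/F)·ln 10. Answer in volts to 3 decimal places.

Since E°(I₂/I⁻) > E°(Cr³⁺/Cr), I₂/I⁻ serves as the cathode.
E°cell = +0.53 − (−0.73) = +1.26 V, with n = 6 electrons transferred.
Balancing gives 3 I2(s) + 2 Cr(s) → 6 I^-(aq) + 2 Cr^3+(aq); hence Q = [I^-(aq)]^6·[Cr^3+(aq)]^2 = 9.24×10^−19 (log Q = −18.034).
E = E° − (0.0592/n)·log Q = +1.26 − (0.0592/6)(−18.034) = +1.438 V.

+1.438 V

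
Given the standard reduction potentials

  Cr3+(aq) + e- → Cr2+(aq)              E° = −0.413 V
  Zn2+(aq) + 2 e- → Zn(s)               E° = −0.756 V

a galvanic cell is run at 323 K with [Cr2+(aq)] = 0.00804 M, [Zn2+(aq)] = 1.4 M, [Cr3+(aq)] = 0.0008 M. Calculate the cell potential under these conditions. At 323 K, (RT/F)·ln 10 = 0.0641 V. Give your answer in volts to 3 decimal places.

Since E°(Cr³⁺/Cr²⁺) > E°(Zn²⁺/Zn), Cr³⁺/Cr²⁺ serves as the cathode.
E°cell = E°cat − E°an = −0.413 − (−0.756) = +0.343 V; n = 2.
For the overall reaction 2 Cr3+(aq) + Zn(s) → 2 Cr2+(aq) + Zn2+(aq), Q = ([Cr2+(aq)]^2·[Zn2+(aq)]) / [Cr3+(aq)]^2 = 141, giving log Q = 2.150.
E = E° − (0.0641/n)·log Q = +0.343 − (0.0641/2)(2.150) = +0.274 V.

+0.274 V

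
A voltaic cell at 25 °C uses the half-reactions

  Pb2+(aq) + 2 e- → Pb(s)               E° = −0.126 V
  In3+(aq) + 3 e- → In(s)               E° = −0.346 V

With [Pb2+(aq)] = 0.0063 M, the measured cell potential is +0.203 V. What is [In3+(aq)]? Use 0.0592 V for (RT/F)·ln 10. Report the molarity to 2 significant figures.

0.0036 M

With Pb²⁺/Pb at the cathode and In³⁺/In at the anode, E°cell = −0.126 − (−0.346) = +0.220 V (n = 6).
Rearranging E = E° − (0.0592/n)·log Q gives log Q = 6(+0.220 − (+0.203))/0.0592 = 1.723.
For 3 Pb2+(aq) + 2 In(s) → 3 Pb(s) + 2 In3+(aq), the reaction quotient is Q = [In3+(aq)]^2 / [Pb2+(aq)]^3.
Solving for the unknown gives log [In3+(aq)] = −2.439, so [In3+(aq)] ≈ 0.0036 M.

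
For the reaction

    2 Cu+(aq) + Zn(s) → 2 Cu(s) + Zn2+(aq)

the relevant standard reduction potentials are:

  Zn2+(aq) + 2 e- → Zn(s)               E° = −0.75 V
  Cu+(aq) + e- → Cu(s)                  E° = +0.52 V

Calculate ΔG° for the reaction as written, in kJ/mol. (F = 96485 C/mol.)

In the reaction as written Cu+(aq) is reduced, so the Cu⁺/Cu couple is the cathode and Zn²⁺/Zn is the anode.
E°cell = +0.52 − (−0.75) = +1.27 V; balancing electrons gives n = 2.
ΔG° = −nFE°cell = −(2)(96485)(+1.27) J/mol = −245 kJ/mol.

−245 kJ/mol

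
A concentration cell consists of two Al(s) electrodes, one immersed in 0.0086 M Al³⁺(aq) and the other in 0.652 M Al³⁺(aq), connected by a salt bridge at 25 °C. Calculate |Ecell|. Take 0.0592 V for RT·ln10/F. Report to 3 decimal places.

0.037 V

For a concentration cell E°cell = 0, since both electrodes use the same couple.
The compartment with the higher Al³⁺(aq) concentration (0.652 M) acts as the cathode; ions are reduced there and produced at the dilute (0.0086 M) anode.
With n = 3, Ecell = −(0.0592/3)·log([dilute]/[conc]) = −(0.0592/3)·log(0.0086/0.652) = +0.037 V.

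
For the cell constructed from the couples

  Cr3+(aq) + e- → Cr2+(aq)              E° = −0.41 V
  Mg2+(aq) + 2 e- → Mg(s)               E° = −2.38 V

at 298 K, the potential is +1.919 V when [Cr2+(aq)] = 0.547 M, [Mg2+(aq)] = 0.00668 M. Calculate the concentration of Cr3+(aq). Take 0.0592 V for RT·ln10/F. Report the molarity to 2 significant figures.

With Cr³⁺/Cr²⁺ at the cathode and Mg²⁺/Mg at the anode, E°cell = −0.41 − (−2.38) = +1.97 V (n = 2).
From the Nernst equation, log Q = n(E° − E)/0.0592 = 2·(+1.97 − (+1.919))/0.0592 = 1.723.
For 2 Cr3+(aq) + Mg(s) → 2 Cr2+(aq) + Mg2+(aq), the reaction quotient is Q = ([Cr2+(aq)]^2·[Mg2+(aq)]) / [Cr3+(aq)]^2.
Substituting the known concentrations and solving, log [Cr3+(aq)] = −2.211 and [Cr3+(aq)] = 0.0062 M.

0.0062 M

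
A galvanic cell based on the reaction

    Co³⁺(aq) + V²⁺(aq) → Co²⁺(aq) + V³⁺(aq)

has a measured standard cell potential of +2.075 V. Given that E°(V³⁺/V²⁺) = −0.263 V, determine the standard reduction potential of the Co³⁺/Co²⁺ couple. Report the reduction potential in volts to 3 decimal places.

In the reaction as written the Co³⁺/Co²⁺ couple is reduced (cathode) and V³⁺/V²⁺ is oxidized (anode), so E°cell = E°(Co³⁺/Co²⁺) − E°(V³⁺/V²⁺).
E°(Co³⁺/Co²⁺) = E°cell + E°(anode) = +2.075 + (−0.263) = +1.812 V.

+1.812 V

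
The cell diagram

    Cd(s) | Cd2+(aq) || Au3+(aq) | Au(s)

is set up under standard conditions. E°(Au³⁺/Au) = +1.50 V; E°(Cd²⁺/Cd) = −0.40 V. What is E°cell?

By convention the left-hand electrode in cell notation is the anode (oxidation) and the right-hand electrode is the cathode (reduction).
E°cell = E°(right) − E°(left) = +1.50 − (−0.40) = +1.90 V.

+1.90 V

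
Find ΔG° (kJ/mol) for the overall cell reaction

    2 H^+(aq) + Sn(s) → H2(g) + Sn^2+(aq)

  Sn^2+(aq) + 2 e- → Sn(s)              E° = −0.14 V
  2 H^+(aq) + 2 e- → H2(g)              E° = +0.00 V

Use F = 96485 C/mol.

In the reaction as written H^+(aq) is reduced, so the 2H⁺/H₂ couple is the cathode and Sn²⁺/Sn is the anode.
E°cell = +0.00 − (−0.14) = +0.14 V; balancing electrons gives n = 2.
ΔG° = −nFE°cell = −(2)(96485)(+0.14) J/mol = −27.0 kJ/mol.

−27.0 kJ/mol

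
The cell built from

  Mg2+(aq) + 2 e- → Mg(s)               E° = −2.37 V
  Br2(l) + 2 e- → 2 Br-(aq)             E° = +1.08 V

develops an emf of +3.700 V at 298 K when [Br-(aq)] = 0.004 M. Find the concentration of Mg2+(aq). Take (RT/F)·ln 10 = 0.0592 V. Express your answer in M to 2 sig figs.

0.00022 M

Br₂/Br⁻ is the cathode (higher E°); E°cell = +1.08 − (−2.37) = +3.45 V with n = 2.
From the Nernst equation, log Q = n(E° − E)/0.0592 = 2·(+3.45 − (+3.700))/0.0592 = −8.446.
For Br2(l) + Mg(s) → 2 Br-(aq) + Mg2+(aq), the reaction quotient is Q = [Br-(aq)]^2·[Mg2+(aq)].
Substituting the known concentrations and solving, log [Mg2+(aq)] = −3.650 and [Mg2+(aq)] = 0.00022 M.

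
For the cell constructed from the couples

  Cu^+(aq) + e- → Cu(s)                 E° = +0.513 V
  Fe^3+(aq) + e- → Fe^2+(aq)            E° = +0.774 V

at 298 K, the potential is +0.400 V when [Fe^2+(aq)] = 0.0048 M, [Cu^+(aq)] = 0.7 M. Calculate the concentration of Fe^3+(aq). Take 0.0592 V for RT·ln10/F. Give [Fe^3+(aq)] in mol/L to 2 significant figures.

The Fe³⁺/Fe²⁺ couple has the larger reduction potential, so it is the cathode: E°cell = +0.774 − (+0.513) = +0.261 V and n = 1.
From the Nernst equation, log Q = n(E° − E)/0.0592 = 1·(+0.261 − (+0.400))/0.0592 = −2.348.
Balancing electrons gives Fe^3+(aq) + Cu(s) → Fe^2+(aq) + Cu^+(aq); thus Q = ([Fe^2+(aq)]·[Cu^+(aq)]) / [Fe^3+(aq)].
Isolating [Fe^3+(aq)] in Q = 10^{−2.348} yields log [Fe^3+(aq)] = −0.126, i.e. 0.75 M.

0.75 M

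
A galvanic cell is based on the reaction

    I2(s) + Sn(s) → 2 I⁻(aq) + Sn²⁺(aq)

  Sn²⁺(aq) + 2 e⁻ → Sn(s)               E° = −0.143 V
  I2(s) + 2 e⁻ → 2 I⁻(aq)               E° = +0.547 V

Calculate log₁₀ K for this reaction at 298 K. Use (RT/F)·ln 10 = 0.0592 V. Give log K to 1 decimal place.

log K = 23.3

The I₂/I⁻ couple is reduced (cathode); E°cell = +0.547 − (−0.143) = +0.690 V with n = 2.
At equilibrium E = 0, so log K = nE°cell / 0.0592 = (2)(+0.690) / 0.0592 = 23.3.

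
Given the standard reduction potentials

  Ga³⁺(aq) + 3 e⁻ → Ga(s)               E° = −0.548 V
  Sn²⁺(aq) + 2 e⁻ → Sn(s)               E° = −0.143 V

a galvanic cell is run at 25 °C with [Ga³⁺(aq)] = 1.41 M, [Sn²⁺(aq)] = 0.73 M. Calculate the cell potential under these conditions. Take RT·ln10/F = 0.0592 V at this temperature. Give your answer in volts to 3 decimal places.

+0.398 V

The Sn²⁺/Sn couple has the more positive E°, so it is the cathode; Ga³⁺/Ga is the anode.
E°cell = −0.143 − (−0.548) = +0.405 V, with n = 6 electrons transferred.
Balancing gives 3 Sn²⁺(aq) + 2 Ga(s) → 3 Sn(s) + 2 Ga³⁺(aq); hence Q = [Ga³⁺(aq)]^2 / [Sn²⁺(aq)]^3 = 5.11 (log Q = 0.708).
E = E° − (0.0592/n)·log Q = +0.405 − (0.0592/6)(0.708) = +0.398 V.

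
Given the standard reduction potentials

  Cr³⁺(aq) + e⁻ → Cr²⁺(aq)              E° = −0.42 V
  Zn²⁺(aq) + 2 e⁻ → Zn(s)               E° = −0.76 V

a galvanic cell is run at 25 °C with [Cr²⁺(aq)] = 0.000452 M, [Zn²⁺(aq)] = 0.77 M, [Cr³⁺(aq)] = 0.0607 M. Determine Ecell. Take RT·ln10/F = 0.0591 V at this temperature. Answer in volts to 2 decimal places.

+0.47 V

Since E°(Cr³⁺/Cr²⁺) > E°(Zn²⁺/Zn), Cr³⁺/Cr²⁺ serves as the cathode.
E°cell = E°cat − E°an = −0.42 − (−0.76) = +0.34 V; n = 2.
Balancing gives 2 Cr³⁺(aq) + Zn(s) → 2 Cr²⁺(aq) + Zn²⁺(aq); hence Q = ([Cr²⁺(aq)]^2·[Zn²⁺(aq)]) / [Cr³⁺(aq)]^2 = 4.27×10^−5 (log Q = −4.370).
Applying E = E° − (RT ln10/nF)·log Q gives +0.34 − (0.0591/2)(−4.370) = +0.47 V.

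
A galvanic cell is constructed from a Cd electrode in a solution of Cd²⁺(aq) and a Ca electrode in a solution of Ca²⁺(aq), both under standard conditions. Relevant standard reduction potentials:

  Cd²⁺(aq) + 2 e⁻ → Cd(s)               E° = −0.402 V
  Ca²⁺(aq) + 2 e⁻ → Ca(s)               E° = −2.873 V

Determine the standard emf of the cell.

The Cd²⁺/Cd couple has the higher E°, so Cd ion is reduced (cathode) and Ca is oxidized (anode).
E°cell = E°(cathode) − E°(anode) = −0.402 − (−2.873) = +2.471 V.

+2.471 V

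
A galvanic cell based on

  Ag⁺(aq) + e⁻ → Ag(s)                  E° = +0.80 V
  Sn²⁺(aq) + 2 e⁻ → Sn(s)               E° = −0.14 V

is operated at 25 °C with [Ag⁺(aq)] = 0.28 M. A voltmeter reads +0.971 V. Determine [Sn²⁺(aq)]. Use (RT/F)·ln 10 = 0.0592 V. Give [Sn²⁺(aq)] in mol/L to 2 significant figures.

0.0070 M

The Ag⁺/Ag couple has the larger reduction potential, so it is the cathode: E°cell = +0.80 − (−0.14) = +0.94 V and n = 2.
Since E = E° − (0.0592/n)·log Q, log Q = n(E° − E)/0.0592 = −1.047.
The balanced reaction is 2 Ag⁺(aq) + Sn(s) → 2 Ag(s) + Sn²⁺(aq), so Q = [Sn²⁺(aq)] / [Ag⁺(aq)]^2.
Substituting the known concentrations and solving, log [Sn²⁺(aq)] = −2.153 and [Sn²⁺(aq)] = 0.0070 M.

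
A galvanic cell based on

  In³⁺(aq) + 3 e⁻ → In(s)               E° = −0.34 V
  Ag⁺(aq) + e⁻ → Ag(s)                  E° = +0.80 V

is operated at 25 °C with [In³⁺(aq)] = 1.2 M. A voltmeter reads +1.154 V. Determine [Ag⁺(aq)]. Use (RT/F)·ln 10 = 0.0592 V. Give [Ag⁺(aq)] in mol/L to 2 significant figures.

1.8 M

The Ag⁺/Ag couple has the larger reduction potential, so it is the cathode: E°cell = +0.80 − (−0.34) = +1.14 V and n = 3.
Rearranging E = E° − (0.0592/n)·log Q gives log Q = 3(+1.14 − (+1.154))/0.0592 = −0.709.
For 3 Ag⁺(aq) + In(s) → 3 Ag(s) + In³⁺(aq), the reaction quotient is Q = [In³⁺(aq)] / [Ag⁺(aq)]^3.
Substituting the known concentrations and solving, log [Ag⁺(aq)] = 0.263 and [Ag⁺(aq)] = 1.8 M.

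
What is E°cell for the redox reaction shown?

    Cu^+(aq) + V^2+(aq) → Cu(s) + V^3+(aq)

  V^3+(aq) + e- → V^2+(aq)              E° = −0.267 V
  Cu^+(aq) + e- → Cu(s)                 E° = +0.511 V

+0.778 V

In the reaction as written, Cu^+(aq) is reduced (cathode) and V^3+(aq) is produced by oxidation at the anode.
E°cell = E°(cathode) − E°(anode) = +0.511 − (−0.267) = +0.778 V.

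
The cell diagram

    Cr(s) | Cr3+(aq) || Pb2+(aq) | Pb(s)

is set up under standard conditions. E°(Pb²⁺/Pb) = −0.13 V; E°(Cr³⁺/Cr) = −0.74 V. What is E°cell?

By convention the left-hand electrode in cell notation is the anode (oxidation) and the right-hand electrode is the cathode (reduction).
E°cell = E°(right) − E°(left) = −0.13 − (−0.74) = +0.61 V.

+0.61 V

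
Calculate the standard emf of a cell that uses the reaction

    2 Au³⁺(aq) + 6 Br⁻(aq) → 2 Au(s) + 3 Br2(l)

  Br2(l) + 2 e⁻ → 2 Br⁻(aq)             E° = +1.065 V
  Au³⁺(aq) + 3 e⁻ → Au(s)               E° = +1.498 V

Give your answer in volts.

In the reaction as written, Au³⁺(aq) is reduced (cathode) and Br2(l) is produced by oxidation at the anode.
E°cell = E°(cathode) − E°(anode) = +1.498 − (+1.065) = +0.433 V.

+0.433 V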